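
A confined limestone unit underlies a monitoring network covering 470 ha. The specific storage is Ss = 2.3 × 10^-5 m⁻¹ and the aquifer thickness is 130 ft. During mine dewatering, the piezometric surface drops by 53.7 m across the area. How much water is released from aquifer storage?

ΔV ≈ 2.3 × 10^5 m³

b = 130 ft = 39.62 m
S = Ss × b = 2.3 × 10^-5 m⁻¹ × 39.62 m = 9.114 × 10^-4
A = 470 ha = 4.7 × 10^6 m²
ΔV = S × A × Δh = 9.114 × 10^-4 × 4.7 × 10^6 m² × 53.7 m = 2.3 × 10^5 m³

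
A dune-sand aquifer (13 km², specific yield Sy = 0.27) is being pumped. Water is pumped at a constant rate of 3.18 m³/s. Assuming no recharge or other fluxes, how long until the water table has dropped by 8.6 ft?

t ≈ 33.5 days

A = 13 km² = 1.3 × 10^7 m²
Δh = 8.6 ft = 2.621 m
ΔV = Sy × A × Δh = 0.27 × 1.3 × 10^7 × 2.621 = 9.201 × 10^6 m³
Q = 3.18 m³/s = 2.748 × 10^5 m³/d
t = ΔV / Q = 9.201 × 10^6 m³ / 2.748 × 10^5 m³/d = 33.49 d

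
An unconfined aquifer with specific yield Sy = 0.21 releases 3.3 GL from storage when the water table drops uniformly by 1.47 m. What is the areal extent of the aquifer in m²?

A ≈ 1.07 × 10^7 m²

ΔV = 3.3 GL = 3.3 × 10^6 m³
A = ΔV / (Sy × Δh) = 3.3 × 10^6 / (0.21 × 1.47) = 1.069 × 10^7 m²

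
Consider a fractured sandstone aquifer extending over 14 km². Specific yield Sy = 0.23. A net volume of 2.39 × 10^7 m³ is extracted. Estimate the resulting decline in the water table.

Δh ≈ 7.42 m

A = 14 km² = 1.4 × 10^7 m²
Δh = ΔV / (Sy × A) = 2.39 × 10^7 m³ / (0.23 × 1.4 × 10^7 m²) = 7.422 m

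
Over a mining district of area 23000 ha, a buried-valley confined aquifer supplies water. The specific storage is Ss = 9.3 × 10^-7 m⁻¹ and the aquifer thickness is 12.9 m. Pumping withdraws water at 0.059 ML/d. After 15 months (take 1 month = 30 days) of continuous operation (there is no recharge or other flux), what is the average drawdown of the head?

S = Ss × b = 9.3 × 10^-7 m⁻¹ × 12.9 m = 1.2 × 10^-5
A = 23000 ha = 2.3 × 10^8 m²
Q = 0.059 ML/d = 59 m³/d
t = 15 months = 450 d
ΔV = Q × t = 59 m³/d × 450 d = 26550 m³
Δh = ΔV / (S × A) = 26550 / (1.2 × 10^-5 × 2.3 × 10^8) = 9.622 m

Δh ≈ 9.62 m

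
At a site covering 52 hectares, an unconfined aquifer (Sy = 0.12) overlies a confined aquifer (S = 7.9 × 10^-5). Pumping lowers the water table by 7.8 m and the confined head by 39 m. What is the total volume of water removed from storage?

A = 52 hectares = 5.2 × 10^5 m²
Unconfined: ΔV_u = Sy × A × Δh_u = 0.12 × 5.2 × 10^5 × 7.8 = 4.867 × 10^5 m³
Confined: ΔV_c = S × A × Δh_c = 7.9 × 10^-5 × 5.2 × 10^5 × 39 = 1602 m³
Total ΔV = 4.867 × 10^5 + 1602 = 4.883 × 10^5 m³

ΔV ≈ 4.88 × 10^5 m³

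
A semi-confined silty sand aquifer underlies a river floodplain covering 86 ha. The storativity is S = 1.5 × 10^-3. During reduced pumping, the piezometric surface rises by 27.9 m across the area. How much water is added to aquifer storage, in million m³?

ΔV ≈ 0.036 million m³

A = 86 ha = 8.6 × 10^5 m²
ΔV = S × A × Δh = 0.0015 × 8.6 × 10^5 m² × 27.9 m = 35990 m³
ΔV = 35990 m³ = 0.03599 million m³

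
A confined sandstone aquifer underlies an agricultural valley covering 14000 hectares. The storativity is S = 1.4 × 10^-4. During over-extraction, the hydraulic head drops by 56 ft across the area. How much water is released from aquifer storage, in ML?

A = 14000 hectares = 1.4 × 10^8 m²
Δh = 56 ft = 17.07 m
ΔV = S × A × Δh = 1.4 × 10^-4 × 1.4 × 10^8 m² × 17.07 m = 3.345 × 10^5 m³
ΔV = 3.345 × 10^5 m³ = 334.5 ML

ΔV ≈ 335 ML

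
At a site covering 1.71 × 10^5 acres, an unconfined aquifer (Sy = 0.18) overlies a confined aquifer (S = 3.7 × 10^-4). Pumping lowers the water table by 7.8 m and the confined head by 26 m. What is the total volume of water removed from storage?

ΔV ≈ 9.78 × 10^8 m³

A = 1.71 × 10^5 acres = 6.92 × 10^8 m²
Unconfined: ΔV_u = Sy × A × Δh_u = 0.18 × 6.92 × 10^8 × 7.8 = 9.716 × 10^8 m³
Confined: ΔV_c = S × A × Δh_c = 3.7 × 10^-4 × 6.92 × 10^8 × 26 = 6.657 × 10^6 m³
Total ΔV = 9.716 × 10^8 + 6.657 × 10^6 = 9.782 × 10^8 m³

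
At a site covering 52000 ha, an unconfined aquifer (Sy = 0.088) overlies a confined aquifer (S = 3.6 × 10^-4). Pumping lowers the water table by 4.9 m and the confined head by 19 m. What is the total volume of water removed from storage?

A = 52000 ha = 5.2 × 10^8 m²
Unconfined: ΔV_u = Sy × A × Δh_u = 0.088 × 5.2 × 10^8 × 4.9 = 2.242 × 10^8 m³
Confined: ΔV_c = S × A × Δh_c = 3.6 × 10^-4 × 5.2 × 10^8 × 19 = 3.557 × 10^6 m³
Total ΔV = 2.242 × 10^8 + 3.557 × 10^6 = 2.278 × 10^8 m³

ΔV ≈ 2.28 × 10^8 m³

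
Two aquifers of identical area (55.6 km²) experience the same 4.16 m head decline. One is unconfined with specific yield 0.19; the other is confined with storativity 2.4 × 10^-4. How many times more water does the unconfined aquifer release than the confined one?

A = 55.6 km² = 5.56 × 10^7 m²
Unconfined: ΔV_u = Sy × A × Δh = 0.19 × 5.56 × 10^7 × 4.16 = 4.395 × 10^7 m³
Confined: ΔV_c = S × A × Δh = 2.4 × 10^-4 × 5.56 × 10^7 × 4.16 = 55510 m³
Ratio = ΔV_u / ΔV_c = Sy / S = 0.19 / 2.4 × 10^-4 = 791.7

ΔV_u / ΔV_c ≈ 792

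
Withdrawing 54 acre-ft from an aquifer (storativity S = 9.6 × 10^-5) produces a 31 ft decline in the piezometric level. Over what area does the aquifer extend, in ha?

Δh = 31 ft = 9.449 m
ΔV = 54 acre-ft = 66610 m³
A = ΔV / (S × Δh) = 66610 / (9.6 × 10^-5 × 9.449) = 7.343 × 10^7 m²
A = 7.343 × 10^7 m² = 7343 ha

A ≈ 7340 ha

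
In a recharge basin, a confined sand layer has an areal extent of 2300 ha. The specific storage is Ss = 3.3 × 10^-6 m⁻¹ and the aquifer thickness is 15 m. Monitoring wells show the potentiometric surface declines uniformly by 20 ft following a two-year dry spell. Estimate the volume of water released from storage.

ΔV ≈ 6940 m³

S = Ss × b = 3.3 × 10^-6 m⁻¹ × 15 m = 4.95 × 10^-5
A = 2300 ha = 2.3 × 10^7 m²
Δh = 20 ft = 6.096 m
ΔV = S × A × Δh = 4.95 × 10^-5 × 2.3 × 10^7 m² × 6.096 m = 6940 m³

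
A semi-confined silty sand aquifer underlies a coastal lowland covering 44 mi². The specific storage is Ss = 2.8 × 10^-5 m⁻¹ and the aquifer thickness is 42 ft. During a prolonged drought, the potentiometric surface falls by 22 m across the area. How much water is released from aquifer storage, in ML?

b = 42 ft = 12.8 m
S = Ss × b = 2.8 × 10^-5 m⁻¹ × 12.8 m = 3.584 × 10^-4
A = 44 mi² = 1.14 × 10^8 m²
ΔV = S × A × Δh = 3.584 × 10^-4 × 1.14 × 10^8 m² × 22 m = 8.987 × 10^5 m³
ΔV = 8.987 × 10^5 m³ = 898.7 ML

ΔV ≈ 899 ML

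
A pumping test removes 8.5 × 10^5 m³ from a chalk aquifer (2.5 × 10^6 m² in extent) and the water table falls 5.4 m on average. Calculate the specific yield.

Sy = ΔV / (A × Δh) = 8.5 × 10^5 m³ / (2.5 × 10^6 m² × 5.4 m) = 0.06296

Sy ≈ 0.063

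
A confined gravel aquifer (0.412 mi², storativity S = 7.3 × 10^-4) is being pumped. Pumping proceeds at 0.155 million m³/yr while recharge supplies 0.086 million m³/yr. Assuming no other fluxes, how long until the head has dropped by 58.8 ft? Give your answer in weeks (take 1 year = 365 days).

t ≈ 10.6 weeks

A = 0.412 mi² = 1.067 × 10^6 m²
Δh = 58.8 ft = 17.92 m
ΔV = S × A × Δh = 7.3 × 10^-4 × 1.067 × 10^6 × 17.92 = 13960 m³
Net withdrawal = 0.155 − 0.086 = 0.069 million m³/yr = 189 m³/d
t = ΔV / Q = 13960 m³ / 189 m³/d = 73.85 d
t = 73.85 d ≈ 10.55 weeks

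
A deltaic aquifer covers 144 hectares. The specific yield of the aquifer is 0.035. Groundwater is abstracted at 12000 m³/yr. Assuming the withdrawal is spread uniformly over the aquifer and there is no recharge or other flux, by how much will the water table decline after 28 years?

A = 144 hectares = 1.44 × 10^6 m²
Q = 12000 m³/yr = 32.88 m³/d
t = 28 years = 10220 d
ΔV = Q × t = 32.88 m³/d × 10220 d = 3.36 × 10^5 m³
Δh = ΔV / (Sy × A) = 3.36 × 10^5 / (0.035 × 1.44 × 10^6) = 6.667 m

Δh ≈ 6.67 m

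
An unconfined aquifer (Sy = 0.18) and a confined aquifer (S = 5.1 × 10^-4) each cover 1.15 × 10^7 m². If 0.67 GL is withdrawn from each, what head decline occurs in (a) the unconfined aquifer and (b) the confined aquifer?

Δh_u ≈ 0.324 m; Δh_c ≈ 114 m

ΔV = 0.67 GL = 6.7 × 10^5 m³
Unconfined: Δh_u = ΔV/(Sy·A) = 6.7 × 10^5/(0.18 × 1.15 × 10^7) = 0.3237 m
Confined: Δh_c = ΔV/(S·A) = 6.7 × 10^5/(5.1 × 10^-4 × 1.15 × 10^7) = 114.2 m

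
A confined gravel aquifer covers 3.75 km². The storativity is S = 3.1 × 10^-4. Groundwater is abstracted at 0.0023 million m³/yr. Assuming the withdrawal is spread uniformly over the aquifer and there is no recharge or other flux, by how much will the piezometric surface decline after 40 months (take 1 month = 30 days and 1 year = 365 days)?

Δh ≈ 6.5 m

A = 3.75 km² = 3.75 × 10^6 m²
Q = 0.0023 million m³/yr = 6.301 m³/d
t = 40 months = 1200 d
ΔV = Q × t = 6.301 m³/d × 1200 d = 7562 m³
Δh = ΔV / (S × A) = 7562 / (3.1 × 10^-4 × 3.75 × 10^6) = 6.505 m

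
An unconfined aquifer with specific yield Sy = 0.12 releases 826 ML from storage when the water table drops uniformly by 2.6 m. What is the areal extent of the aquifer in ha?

A ≈ 265 ha

ΔV = 826 ML = 8.26 × 10^5 m³
A = ΔV / (Sy × Δh) = 8.26 × 10^5 / (0.12 × 2.6) = 2.647 × 10^6 m²
A = 2.647 × 10^6 m² = 264.7 ha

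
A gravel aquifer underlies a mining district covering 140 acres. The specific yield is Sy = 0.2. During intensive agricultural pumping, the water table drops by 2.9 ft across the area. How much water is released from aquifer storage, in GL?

ΔV ≈ 0.1 GL

A = 140 acres = 5.666 × 10^5 m²
Δh = 2.9 ft = 0.8839 m
ΔV = Sy × A × Δh = 0.2 × 5.666 × 10^5 m² × 0.8839 m = 1.002 × 10^5 m³
ΔV = 1.002 × 10^5 m³ = 0.1002 GL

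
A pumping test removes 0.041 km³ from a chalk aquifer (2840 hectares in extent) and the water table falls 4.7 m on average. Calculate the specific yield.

A = 2840 hectares = 2.84 × 10^7 m²
ΔV = 0.041 km³ = 4.1 × 10^7 m³
Sy = ΔV / (A × Δh) = 4.1 × 10^7 m³ / (2.84 × 10^7 m² × 4.7 m) = 0.3072

Sy ≈ 0.31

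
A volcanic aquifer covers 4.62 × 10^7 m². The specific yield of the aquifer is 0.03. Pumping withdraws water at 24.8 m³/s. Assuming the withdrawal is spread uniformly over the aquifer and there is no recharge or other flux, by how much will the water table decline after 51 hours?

Δh ≈ 3.29 m

Q = 24.8 m³/s = 2.143 × 10^6 m³/d
t = 51 hours = 2.125 d
ΔV = Q × t = 2.143 × 10^6 m³/d × 2.125 d = 4.553 × 10^6 m³
Δh = ΔV / (Sy × A) = 4.553 × 10^6 / (0.03 × 4.62 × 10^7) = 3.285 m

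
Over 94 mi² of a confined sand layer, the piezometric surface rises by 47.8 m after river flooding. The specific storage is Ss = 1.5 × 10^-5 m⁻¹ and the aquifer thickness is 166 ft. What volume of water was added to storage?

ΔV ≈ 8.83 × 10^6 m³

b = 166 ft = 50.6 m
S = Ss × b = 1.5 × 10^-5 m⁻¹ × 50.6 m = 7.59 × 10^-4
A = 94 mi² = 2.435 × 10^8 m²
ΔV = S × A × Δh = 7.59 × 10^-4 × 2.435 × 10^8 m² × 47.8 m = 8.832 × 10^6 m³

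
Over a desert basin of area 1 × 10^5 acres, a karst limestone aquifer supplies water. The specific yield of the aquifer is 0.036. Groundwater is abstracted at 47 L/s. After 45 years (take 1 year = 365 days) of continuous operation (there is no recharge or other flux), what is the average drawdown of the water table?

Δh ≈ 4.58 m

A = 1 × 10^5 acres = 4.047 × 10^8 m²
Q = 47 L/s = 4061 m³/d
t = 45 years = 16420 d
ΔV = Q × t = 4061 m³/d × 16420 d = 6.67 × 10^7 m³
Δh = ΔV / (Sy × A) = 6.67 × 10^7 / (0.036 × 4.047 × 10^8) = 4.578 m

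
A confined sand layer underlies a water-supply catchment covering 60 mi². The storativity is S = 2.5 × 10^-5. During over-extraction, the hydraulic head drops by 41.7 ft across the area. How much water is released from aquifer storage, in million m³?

ΔV ≈ 0.0494 million m³

A = 60 mi² = 1.554 × 10^8 m²
Δh = 41.7 ft = 12.71 m
ΔV = S × A × Δh = 2.5 × 10^-5 × 1.554 × 10^8 m² × 12.71 m = 49380 m³
ΔV = 49380 m³ = 0.04938 million m³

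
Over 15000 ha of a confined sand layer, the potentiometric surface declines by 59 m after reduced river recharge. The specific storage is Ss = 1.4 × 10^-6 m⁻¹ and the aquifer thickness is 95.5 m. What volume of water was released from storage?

S = Ss × b = 1.4 × 10^-6 m⁻¹ × 95.5 m = 1.337 × 10^-4
A = 15000 ha = 1.5 × 10^8 m²
ΔV = S × A × Δh = 1.337 × 10^-4 × 1.5 × 10^8 m² × 59 m = 1.183 × 10^6 m³

ΔV ≈ 1.18 × 10^6 m³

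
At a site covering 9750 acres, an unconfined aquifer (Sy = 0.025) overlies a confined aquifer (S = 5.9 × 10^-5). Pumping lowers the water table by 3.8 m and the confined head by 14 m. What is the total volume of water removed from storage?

ΔV ≈ 3.78 × 10^6 m³

A = 9750 acres = 3.946 × 10^7 m²
Unconfined: ΔV_u = Sy × A × Δh_u = 0.025 × 3.946 × 10^7 × 3.8 = 3.748 × 10^6 m³
Confined: ΔV_c = S × A × Δh_c = 5.9 × 10^-5 × 3.946 × 10^7 × 14 = 32590 m³
Total ΔV = 3.748 × 10^6 + 32590 = 3.781 × 10^6 m³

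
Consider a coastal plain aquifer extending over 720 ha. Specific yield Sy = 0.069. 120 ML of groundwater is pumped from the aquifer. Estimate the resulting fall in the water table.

A = 720 ha = 7.2 × 10^6 m²
ΔV = 120 ML = 1.2 × 10^5 m³
Δh = ΔV / (Sy × A) = 1.2 × 10^5 m³ / (0.069 × 7.2 × 10^6 m²) = 0.2415 m

Δh ≈ 0.242 m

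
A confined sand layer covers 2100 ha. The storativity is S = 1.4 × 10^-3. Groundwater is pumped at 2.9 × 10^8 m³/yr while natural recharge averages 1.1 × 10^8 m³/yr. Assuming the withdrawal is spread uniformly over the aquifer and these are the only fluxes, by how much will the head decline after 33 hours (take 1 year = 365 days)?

A = 2100 ha = 2.1 × 10^7 m²
Net abstraction = 2.9 × 10^8 − 1.1 × 10^8 = 1.8 × 10^8 m³/yr
Q_net = 1.8 × 10^8 m³/yr = 4.932 × 10^5 m³/d
t = 33 hours = 1.375 d
ΔV = Q × t = 4.932 × 10^5 m³/d × 1.375 d = 6.781 × 10^5 m³
Δh = ΔV / (S × A) = 6.781 × 10^5 / (0.0014 × 2.1 × 10^7) = 23.06 m

Δh ≈ 23.1 m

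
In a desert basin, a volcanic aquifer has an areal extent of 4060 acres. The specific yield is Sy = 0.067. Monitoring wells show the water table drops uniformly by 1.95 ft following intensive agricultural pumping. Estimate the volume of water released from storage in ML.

A = 4060 acres = 1.643 × 10^7 m²
Δh = 1.95 ft = 0.5944 m
ΔV = Sy × A × Δh = 0.067 × 1.643 × 10^7 m² × 0.5944 m = 6.543 × 10^5 m³
ΔV = 6.543 × 10^5 m³ = 654.3 ML

ΔV ≈ 654 ML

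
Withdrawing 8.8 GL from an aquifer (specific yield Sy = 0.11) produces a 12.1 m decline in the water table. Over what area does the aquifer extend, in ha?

ΔV = 8.8 GL = 8.8 × 10^6 m³
A = ΔV / (Sy × Δh) = 8.8 × 10^6 / (0.11 × 12.1) = 6.612 × 10^6 m²
A = 6.612 × 10^6 m² = 661.2 ha

A ≈ 661 ha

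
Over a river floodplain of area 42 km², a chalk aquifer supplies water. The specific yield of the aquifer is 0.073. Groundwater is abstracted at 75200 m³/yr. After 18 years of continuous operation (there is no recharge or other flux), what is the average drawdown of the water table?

A = 42 km² = 4.2 × 10^7 m²
Q = 75200 m³/yr = 206 m³/d
t = 18 years = 6570 d
ΔV = Q × t = 206 m³/d × 6570 d = 1.354 × 10^6 m³
Δh = ΔV / (Sy × A) = 1.354 × 10^6 / (0.073 × 4.2 × 10^7) = 0.4415 m

Δh ≈ 0.441 m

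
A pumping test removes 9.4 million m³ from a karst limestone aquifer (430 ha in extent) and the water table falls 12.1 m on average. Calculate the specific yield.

Sy ≈ 0.18

A = 430 ha = 4.3 × 10^6 m²
ΔV = 9.4 million m³ = 9.4 × 10^6 m³
Sy = ΔV / (A × Δh) = 9.4 × 10^6 m³ / (4.3 × 10^6 m² × 12.1 m) = 0.1807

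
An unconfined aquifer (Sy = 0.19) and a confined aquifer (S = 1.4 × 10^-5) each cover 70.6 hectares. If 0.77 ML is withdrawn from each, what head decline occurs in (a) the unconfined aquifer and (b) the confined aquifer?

A = 70.6 hectares = 7.06 × 10^5 m²
ΔV = 0.77 ML = 770 m³
Unconfined: Δh_u = ΔV/(Sy·A) = 770/(0.19 × 7.06 × 10^5) = 0.00574 m
Confined: Δh_c = ΔV/(S·A) = 770/(1.4 × 10^-5 × 7.06 × 10^5) = 77.9 m

Δh_u ≈ 0.00574 m; Δh_c ≈ 77.9 m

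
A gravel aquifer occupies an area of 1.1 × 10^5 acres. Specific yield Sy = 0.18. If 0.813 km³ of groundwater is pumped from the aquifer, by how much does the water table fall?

Δh ≈ 10.1 m

A = 1.1 × 10^5 acres = 4.452 × 10^8 m²
ΔV = 0.813 km³ = 8.13 × 10^8 m³
Δh = ΔV / (Sy × A) = 8.13 × 10^8 m³ / (0.18 × 4.452 × 10^8 m²) = 10.15 m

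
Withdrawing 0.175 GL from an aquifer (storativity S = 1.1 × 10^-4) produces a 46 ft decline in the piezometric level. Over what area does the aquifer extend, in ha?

A ≈ 11300 ha

Δh = 46 ft = 14.02 m
ΔV = 0.175 GL = 1.75 × 10^5 m³
A = ΔV / (S × Δh) = 1.75 × 10^5 / (1.1 × 10^-4 × 14.02) = 1.135 × 10^8 m²
A = 1.135 × 10^8 m² = 11350 ha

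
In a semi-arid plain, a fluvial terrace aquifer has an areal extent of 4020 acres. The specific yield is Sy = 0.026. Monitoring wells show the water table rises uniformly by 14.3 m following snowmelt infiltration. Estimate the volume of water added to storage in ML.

A = 4020 acres = 1.627 × 10^7 m²
ΔV = Sy × A × Δh = 0.026 × 1.627 × 10^7 m² × 14.3 m = 6.049 × 10^6 m³
ΔV = 6.049 × 10^6 m³ = 6049 ML

ΔV ≈ 6050 ML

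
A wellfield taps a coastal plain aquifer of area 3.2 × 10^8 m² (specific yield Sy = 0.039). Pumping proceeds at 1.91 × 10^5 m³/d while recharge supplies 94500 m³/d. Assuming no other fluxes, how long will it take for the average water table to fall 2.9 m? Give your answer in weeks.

ΔV = Sy × A × Δh = 0.039 × 3.2 × 10^8 × 2.9 = 3.619 × 10^7 m³
Net withdrawal = 1.91 × 10^5 − 94500 = 96500 m³/d
t = ΔV / Q = 3.619 × 10^7 m³ / 96500 m³/d = 375 d
t = 375 d ≈ 53.58 weeks

t ≈ 53.6 weeks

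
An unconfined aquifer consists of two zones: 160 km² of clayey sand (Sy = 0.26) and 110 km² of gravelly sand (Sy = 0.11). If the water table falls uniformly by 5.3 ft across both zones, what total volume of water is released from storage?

ΔV ≈ 8.67 × 10^7 m³

A₁ = 160 km² = 1.6 × 10^8 m²; A₂ = 110 km² = 1.1 × 10^8 m²
Δh = 5.3 ft = 1.615 m
ΔV₁ = 0.26 × 1.6 × 10^8 × 1.615 = 6.72 × 10^7 m³
ΔV₂ = 0.11 × 1.1 × 10^8 × 1.615 = 1.955 × 10^7 m³
ΔV = ΔV₁ + ΔV₂ = 8.675 × 10^7 m³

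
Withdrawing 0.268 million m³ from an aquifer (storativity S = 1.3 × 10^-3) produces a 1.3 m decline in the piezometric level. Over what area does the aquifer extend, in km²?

A ≈ 159 km²

ΔV = 0.268 million m³ = 2.68 × 10^5 m³
A = ΔV / (S × Δh) = 2.68 × 10^5 / (0.0013 × 1.3) = 1.586 × 10^8 m²
A = 1.586 × 10^8 m² = 158.6 km²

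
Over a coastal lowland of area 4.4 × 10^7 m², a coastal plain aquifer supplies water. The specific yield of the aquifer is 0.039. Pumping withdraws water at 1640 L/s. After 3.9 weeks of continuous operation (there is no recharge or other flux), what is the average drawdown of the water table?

Δh ≈ 2.25 m

Q = 1640 L/s = 1.417 × 10^5 m³/d
t = 3.9 weeks = 27.3 d
ΔV = Q × t = 1.417 × 10^5 m³/d × 27.3 d = 3.868 × 10^6 m³
Δh = ΔV / (Sy × A) = 3.868 × 10^6 / (0.039 × 4.4 × 10^7) = 2.254 m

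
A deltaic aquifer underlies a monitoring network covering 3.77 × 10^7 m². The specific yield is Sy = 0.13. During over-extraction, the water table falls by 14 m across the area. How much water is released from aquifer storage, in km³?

ΔV ≈ 0.0686 km³

ΔV = Sy × A × Δh = 0.13 × 3.77 × 10^7 m² × 14 m = 6.861 × 10^7 m³
ΔV = 6.861 × 10^7 m³ = 0.06861 km³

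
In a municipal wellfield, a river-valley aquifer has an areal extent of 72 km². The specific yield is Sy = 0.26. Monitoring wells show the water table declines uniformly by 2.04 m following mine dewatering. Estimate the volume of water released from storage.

A = 72 km² = 7.2 × 10^7 m²
ΔV = Sy × A × Δh = 0.26 × 7.2 × 10^7 m² × 2.04 m = 3.819 × 10^7 m³

ΔV ≈ 3.82 × 10^7 m³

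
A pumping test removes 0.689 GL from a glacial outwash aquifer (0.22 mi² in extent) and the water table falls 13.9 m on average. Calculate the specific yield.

A = 0.22 mi² = 5.698 × 10^5 m²
ΔV = 0.689 GL = 6.89 × 10^5 m³
Sy = ΔV / (A × Δh) = 6.89 × 10^5 m³ / (5.698 × 10^5 m² × 13.9 m) = 0.08699

Sy ≈ 0.087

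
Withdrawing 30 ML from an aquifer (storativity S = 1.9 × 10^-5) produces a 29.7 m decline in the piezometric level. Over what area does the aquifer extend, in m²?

A ≈ 5.32 × 10^7 m²

ΔV = 30 ML = 30000 m³
A = ΔV / (S × Δh) = 30000 / (1.9 × 10^-5 × 29.7) = 5.316 × 10^7 m²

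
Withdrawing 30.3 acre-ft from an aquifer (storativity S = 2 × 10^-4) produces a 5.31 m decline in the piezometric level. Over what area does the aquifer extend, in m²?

ΔV = 30.3 acre-ft = 37370 m³
A = ΔV / (S × Δh) = 37370 / (2 × 10^-4 × 5.31) = 3.519 × 10^7 m²

A ≈ 3.52 × 10^7 m²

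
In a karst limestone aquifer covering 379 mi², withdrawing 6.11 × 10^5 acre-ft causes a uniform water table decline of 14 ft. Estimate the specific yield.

Sy ≈ 0.18

A = 379 mi² = 9.816 × 10^8 m²
Δh = 14 ft = 4.267 m
ΔV = 6.11 × 10^5 acre-ft = 7.537 × 10^8 m³
Sy = ΔV / (A × Δh) = 7.537 × 10^8 m³ / (9.816 × 10^8 m² × 4.267 m) = 0.1799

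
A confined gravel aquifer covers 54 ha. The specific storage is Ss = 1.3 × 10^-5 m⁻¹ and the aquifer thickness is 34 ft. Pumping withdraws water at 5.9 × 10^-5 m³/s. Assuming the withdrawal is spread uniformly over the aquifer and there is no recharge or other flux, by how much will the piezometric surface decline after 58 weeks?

b = 34 ft = 10.36 m
S = Ss × b = 1.3 × 10^-5 m⁻¹ × 10.36 m = 1.347 × 10^-4
A = 54 ha = 5.4 × 10^5 m²
Q = 5.9 × 10^-5 m³/s = 5.098 m³/d
t = 58 weeks = 406 d
ΔV = Q × t = 5.098 m³/d × 406 d = 2070 m³
Δh = ΔV / (S × A) = 2070 / (1.347 × 10^-4 × 5.4 × 10^5) = 28.45 m

Δh ≈ 28.4 m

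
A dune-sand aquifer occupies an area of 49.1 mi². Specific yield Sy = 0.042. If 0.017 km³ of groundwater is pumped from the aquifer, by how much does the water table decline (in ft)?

A = 49.1 mi² = 1.272 × 10^8 m²
ΔV = 0.017 km³ = 1.7 × 10^7 m³
Δh = ΔV / (Sy × A) = 1.7 × 10^7 m³ / (0.042 × 1.272 × 10^8 m²) = 3.183 m
Δh = 3.183 m = 10.44 ft

Δh ≈ 10.4 ft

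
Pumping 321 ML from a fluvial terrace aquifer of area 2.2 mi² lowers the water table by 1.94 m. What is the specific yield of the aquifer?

A = 2.2 mi² = 5.698 × 10^6 m²
ΔV = 321 ML = 3.21 × 10^5 m³
Sy = ΔV / (A × Δh) = 3.21 × 10^5 m³ / (5.698 × 10^6 m² × 1.94 m) = 0.02904

Sy ≈ 0.029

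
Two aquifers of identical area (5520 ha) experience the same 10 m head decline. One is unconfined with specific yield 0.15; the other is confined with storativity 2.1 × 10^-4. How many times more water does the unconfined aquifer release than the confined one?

ΔV_u / ΔV_c ≈ 714

A = 5520 ha = 5.52 × 10^7 m²
Unconfined: ΔV_u = Sy × A × Δh = 0.15 × 5.52 × 10^7 × 10 = 8.28 × 10^7 m³
Confined: ΔV_c = S × A × Δh = 2.1 × 10^-4 × 5.52 × 10^7 × 10 = 1.159 × 10^5 m³
Ratio = ΔV_u / ΔV_c = Sy / S = 0.15 / 2.1 × 10^-4 = 714.3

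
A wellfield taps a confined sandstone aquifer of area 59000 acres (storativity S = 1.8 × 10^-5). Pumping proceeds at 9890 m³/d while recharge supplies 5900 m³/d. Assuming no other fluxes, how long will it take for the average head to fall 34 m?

A = 59000 acres = 2.388 × 10^8 m²
ΔV = S × A × Δh = 1.8 × 10^-5 × 2.388 × 10^8 × 34 = 1.461 × 10^5 m³
Net withdrawal = 9890 − 5900 = 3990 m³/d
t = ΔV / Q = 1.461 × 10^5 m³ / 3990 m³/d = 36.62 d

t ≈ 36.6 days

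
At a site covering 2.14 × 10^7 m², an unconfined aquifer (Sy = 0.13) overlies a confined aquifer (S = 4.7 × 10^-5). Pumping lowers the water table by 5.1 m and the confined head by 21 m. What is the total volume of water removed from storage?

Unconfined: ΔV_u = Sy × A × Δh_u = 0.13 × 2.14 × 10^7 × 5.1 = 1.419 × 10^7 m³
Confined: ΔV_c = S × A × Δh_c = 4.7 × 10^-5 × 2.14 × 10^7 × 21 = 21120 m³
Total ΔV = 1.419 × 10^7 + 21120 = 1.421 × 10^7 m³

ΔV ≈ 1.42 × 10^7 m³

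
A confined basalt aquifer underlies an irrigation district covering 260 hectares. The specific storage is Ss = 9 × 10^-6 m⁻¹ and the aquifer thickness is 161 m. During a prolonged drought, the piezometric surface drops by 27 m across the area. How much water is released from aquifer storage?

ΔV ≈ 1.02 × 10^5 m³

S = Ss × b = 9 × 10^-6 m⁻¹ × 161 m = 1.449 × 10^-3
A = 260 hectares = 2.6 × 10^6 m²
ΔV = S × A × Δh = 0.001449 × 2.6 × 10^6 m² × 27 m = 1.017 × 10^5 m³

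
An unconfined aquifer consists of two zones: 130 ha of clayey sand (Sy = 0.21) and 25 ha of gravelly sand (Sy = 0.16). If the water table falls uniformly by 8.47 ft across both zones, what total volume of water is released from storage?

A₁ = 130 ha = 1.3 × 10^6 m²; A₂ = 25 ha = 2.5 × 10^5 m²
Δh = 8.47 ft = 2.582 m
ΔV₁ = 0.21 × 1.3 × 10^6 × 2.582 = 7.048 × 10^5 m³
ΔV₂ = 0.16 × 2.5 × 10^5 × 2.582 = 1.033 × 10^5 m³
ΔV = ΔV₁ + ΔV₂ = 8.081 × 10^5 m³

ΔV ≈ 8.08 × 10^5 m³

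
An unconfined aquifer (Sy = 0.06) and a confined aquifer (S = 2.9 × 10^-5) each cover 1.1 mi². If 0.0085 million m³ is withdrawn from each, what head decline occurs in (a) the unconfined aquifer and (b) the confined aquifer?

A = 1.1 mi² = 2.849 × 10^6 m²
ΔV = 0.0085 million m³ = 8500 m³
Unconfined: Δh_u = ΔV/(Sy·A) = 8500/(0.06 × 2.849 × 10^6) = 0.04973 m
Confined: Δh_c = ΔV/(S·A) = 8500/(2.9 × 10^-5 × 2.849 × 10^6) = 102.9 m

Δh_u ≈ 0.0497 m; Δh_c ≈ 103 m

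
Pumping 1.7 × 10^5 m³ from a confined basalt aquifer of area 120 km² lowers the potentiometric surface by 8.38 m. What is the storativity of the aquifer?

A = 120 km² = 1.2 × 10^8 m²
S = ΔV / (A × Δh) = 1.7 × 10^5 m³ / (1.2 × 10^8 m² × 8.38 m) = 1.691 × 10^-4

S ≈ 1.7 × 10^-4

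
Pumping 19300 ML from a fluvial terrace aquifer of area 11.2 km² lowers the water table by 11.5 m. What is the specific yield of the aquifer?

Sy ≈ 0.15

A = 11.2 km² = 1.12 × 10^7 m²
ΔV = 19300 ML = 1.93 × 10^7 m³
Sy = ΔV / (A × Δh) = 1.93 × 10^7 m³ / (1.12 × 10^7 m² × 11.5 m) = 0.1498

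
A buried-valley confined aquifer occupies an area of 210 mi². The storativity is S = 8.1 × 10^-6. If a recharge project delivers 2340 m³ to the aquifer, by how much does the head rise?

A = 210 mi² = 5.439 × 10^8 m²
Δh = ΔV / (S × A) = 2340 m³ / (8.1 × 10^-6 × 5.439 × 10^8 m²) = 0.5311 m

Δh ≈ 0.531 m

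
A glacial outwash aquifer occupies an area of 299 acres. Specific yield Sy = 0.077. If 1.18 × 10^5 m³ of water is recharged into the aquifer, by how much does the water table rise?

Δh ≈ 1.27 m

A = 299 acres = 1.21 × 10^6 m²
Δh = ΔV / (Sy × A) = 1.18 × 10^5 m³ / (0.077 × 1.21 × 10^6 m²) = 1.266 m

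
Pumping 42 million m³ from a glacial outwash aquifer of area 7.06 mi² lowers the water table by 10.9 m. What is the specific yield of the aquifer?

Sy ≈ 0.21

A = 7.06 mi² = 1.829 × 10^7 m²
ΔV = 42 million m³ = 4.2 × 10^7 m³
Sy = ΔV / (A × Δh) = 4.2 × 10^7 m³ / (1.829 × 10^7 m² × 10.9 m) = 0.2107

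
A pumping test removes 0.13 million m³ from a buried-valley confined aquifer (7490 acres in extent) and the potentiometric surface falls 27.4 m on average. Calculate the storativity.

S ≈ 1.6 × 10^-4

A = 7490 acres = 3.031 × 10^7 m²
ΔV = 0.13 million m³ = 1.3 × 10^5 m³
S = ΔV / (A × Δh) = 1.3 × 10^5 m³ / (3.031 × 10^7 m² × 27.4 m) = 1.565 × 10^-4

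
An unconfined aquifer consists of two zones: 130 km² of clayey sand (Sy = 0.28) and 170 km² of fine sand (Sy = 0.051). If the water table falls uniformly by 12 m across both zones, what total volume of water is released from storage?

A₁ = 130 km² = 1.3 × 10^8 m²; A₂ = 170 km² = 1.7 × 10^8 m²
ΔV₁ = 0.28 × 1.3 × 10^8 × 12 = 4.368 × 10^8 m³
ΔV₂ = 0.051 × 1.7 × 10^8 × 12 = 1.04 × 10^8 m³
ΔV = ΔV₁ + ΔV₂ = 5.408 × 10^8 m³

ΔV ≈ 5.41 × 10^8 m³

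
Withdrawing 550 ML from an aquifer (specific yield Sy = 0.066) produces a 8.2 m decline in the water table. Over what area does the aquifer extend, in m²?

A ≈ 1.02 × 10^6 m²

ΔV = 550 ML = 5.5 × 10^5 m³
A = ΔV / (Sy × Δh) = 5.5 × 10^5 / (0.066 × 8.2) = 1.016 × 10^6 m²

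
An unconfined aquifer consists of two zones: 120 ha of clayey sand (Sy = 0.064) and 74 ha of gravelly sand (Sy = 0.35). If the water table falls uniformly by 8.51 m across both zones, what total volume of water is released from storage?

ΔV ≈ 2.86 × 10^6 m³

A₁ = 120 ha = 1.2 × 10^6 m²; A₂ = 74 ha = 7.4 × 10^5 m²
ΔV₁ = 0.064 × 1.2 × 10^6 × 8.51 = 6.536 × 10^5 m³
ΔV₂ = 0.35 × 7.4 × 10^5 × 8.51 = 2.204 × 10^6 m³
ΔV = ΔV₁ + ΔV₂ = 2.858 × 10^6 m³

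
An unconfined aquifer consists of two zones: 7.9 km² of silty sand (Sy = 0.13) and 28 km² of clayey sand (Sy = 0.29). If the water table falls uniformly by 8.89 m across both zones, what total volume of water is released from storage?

ΔV ≈ 8.13 × 10^7 m³

A₁ = 7.9 km² = 7.9 × 10^6 m²; A₂ = 28 km² = 2.8 × 10^7 m²
ΔV₁ = 0.13 × 7.9 × 10^6 × 8.89 = 9.13 × 10^6 m³
ΔV₂ = 0.29 × 2.8 × 10^7 × 8.89 = 7.219 × 10^7 m³
ΔV = ΔV₁ + ΔV₂ = 8.132 × 10^7 m³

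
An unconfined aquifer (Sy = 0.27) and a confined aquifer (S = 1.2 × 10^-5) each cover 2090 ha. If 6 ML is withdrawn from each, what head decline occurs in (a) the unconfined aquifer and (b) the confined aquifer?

Δh_u ≈ 0.00106 m; Δh_c ≈ 23.9 m

A = 2090 ha = 2.09 × 10^7 m²
ΔV = 6 ML = 6000 m³
Unconfined: Δh_u = ΔV/(Sy·A) = 6000/(0.27 × 2.09 × 10^7) = 0.001063 m
Confined: Δh_c = ΔV/(S·A) = 6000/(1.2 × 10^-5 × 2.09 × 10^7) = 23.92 m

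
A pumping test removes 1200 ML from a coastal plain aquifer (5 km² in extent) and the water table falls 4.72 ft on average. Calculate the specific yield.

Sy ≈ 0.17

A = 5 km² = 5 × 10^6 m²
Δh = 4.72 ft = 1.439 m
ΔV = 1200 ML = 1.2 × 10^6 m³
Sy = ΔV / (A × Δh) = 1.2 × 10^6 m³ / (5 × 10^6 m² × 1.439 m) = 0.1668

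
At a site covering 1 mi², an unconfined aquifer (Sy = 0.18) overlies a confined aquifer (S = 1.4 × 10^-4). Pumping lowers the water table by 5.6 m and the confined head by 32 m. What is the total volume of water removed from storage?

ΔV ≈ 2.62 × 10^6 m³

A = 1 mi² = 2.59 × 10^6 m²
Unconfined: ΔV_u = Sy × A × Δh_u = 0.18 × 2.59 × 10^6 × 5.6 = 2.611 × 10^6 m³
Confined: ΔV_c = S × A × Δh_c = 1.4 × 10^-4 × 2.59 × 10^6 × 32 = 11600 m³
Total ΔV = 2.611 × 10^6 + 11600 = 2.622 × 10^6 m³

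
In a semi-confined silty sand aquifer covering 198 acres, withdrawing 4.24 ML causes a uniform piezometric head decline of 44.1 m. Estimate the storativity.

S ≈ 1.2 × 10^-4

A = 198 acres = 8.013 × 10^5 m²
ΔV = 4.24 ML = 4240 m³
S = ΔV / (A × Δh) = 4240 m³ / (8.013 × 10^5 m² × 44.1 m) = 1.2 × 10^-4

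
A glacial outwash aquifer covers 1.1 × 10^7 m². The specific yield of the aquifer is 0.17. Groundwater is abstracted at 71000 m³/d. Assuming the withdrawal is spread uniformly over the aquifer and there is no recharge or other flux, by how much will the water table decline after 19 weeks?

Δh ≈ 5.05 m

t = 19 weeks = 133 d
ΔV = Q × t = 71000 m³/d × 133 d = 9.443 × 10^6 m³
Δh = ΔV / (Sy × A) = 9.443 × 10^6 / (0.17 × 1.1 × 10^7) = 5.05 m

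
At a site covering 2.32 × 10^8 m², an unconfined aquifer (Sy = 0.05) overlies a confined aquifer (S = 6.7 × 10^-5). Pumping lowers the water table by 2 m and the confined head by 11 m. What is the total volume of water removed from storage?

ΔV ≈ 2.34 × 10^7 m³

Unconfined: ΔV_u = Sy × A × Δh_u = 0.05 × 2.32 × 10^8 × 2 = 2.32 × 10^7 m³
Confined: ΔV_c = S × A × Δh_c = 6.7 × 10^-5 × 2.32 × 10^8 × 11 = 1.71 × 10^5 m³
Total ΔV = 2.32 × 10^7 + 1.71 × 10^5 = 2.337 × 10^7 m³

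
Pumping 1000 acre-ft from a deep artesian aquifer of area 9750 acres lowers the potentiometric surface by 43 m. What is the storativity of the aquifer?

A = 9750 acres = 3.946 × 10^7 m²
ΔV = 1000 acre-ft = 1.233 × 10^6 m³
S = ΔV / (A × Δh) = 1.233 × 10^6 m³ / (3.946 × 10^7 m² × 43 m) = 7.27 × 10^-4

S ≈ 7.3 × 10^-4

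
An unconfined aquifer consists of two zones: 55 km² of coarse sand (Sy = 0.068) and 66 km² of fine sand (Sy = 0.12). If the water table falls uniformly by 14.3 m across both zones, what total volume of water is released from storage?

A₁ = 55 km² = 5.5 × 10^7 m²; A₂ = 66 km² = 6.6 × 10^7 m²
ΔV₁ = 0.068 × 5.5 × 10^7 × 14.3 = 5.348 × 10^7 m³
ΔV₂ = 0.12 × 6.6 × 10^7 × 14.3 = 1.133 × 10^8 m³
ΔV = ΔV₁ + ΔV₂ = 1.667 × 10^8 m³

ΔV ≈ 1.67 × 10^8 m³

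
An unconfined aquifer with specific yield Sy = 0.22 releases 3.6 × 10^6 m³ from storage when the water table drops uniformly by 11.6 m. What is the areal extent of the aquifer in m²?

A = ΔV / (Sy × Δh) = 3.6 × 10^6 / (0.22 × 11.6) = 1.411 × 10^6 m²

A ≈ 1.41 × 10^6 m²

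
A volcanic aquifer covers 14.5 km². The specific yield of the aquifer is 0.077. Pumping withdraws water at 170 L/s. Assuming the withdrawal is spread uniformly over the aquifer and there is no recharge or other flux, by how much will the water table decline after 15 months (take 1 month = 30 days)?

Δh ≈ 5.92 m

A = 14.5 km² = 1.45 × 10^7 m²
Q = 170 L/s = 14690 m³/d
t = 15 months = 450 d
ΔV = Q × t = 14690 m³/d × 450 d = 6.61 × 10^6 m³
Δh = ΔV / (Sy × A) = 6.61 × 10^6 / (0.077 × 1.45 × 10^7) = 5.92 m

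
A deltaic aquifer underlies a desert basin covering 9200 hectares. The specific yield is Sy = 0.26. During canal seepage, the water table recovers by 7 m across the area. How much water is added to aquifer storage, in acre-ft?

ΔV ≈ 1.36 × 10^5 acre-ft

A = 9200 hectares = 9.2 × 10^7 m²
ΔV = Sy × A × Δh = 0.26 × 9.2 × 10^7 m² × 7 m = 1.674 × 10^8 m³
ΔV = 1.674 × 10^8 m³ = 1.357 × 10^5 acre-ft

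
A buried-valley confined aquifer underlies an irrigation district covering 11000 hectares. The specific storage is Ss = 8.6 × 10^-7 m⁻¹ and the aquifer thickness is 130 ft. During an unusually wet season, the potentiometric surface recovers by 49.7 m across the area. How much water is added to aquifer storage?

ΔV ≈ 1.86 × 10^5 m³

b = 130 ft = 39.62 m
S = Ss × b = 8.6 × 10^-7 m⁻¹ × 39.62 m = 3.408 × 10^-5
A = 11000 hectares = 1.1 × 10^8 m²
ΔV = S × A × Δh = 3.408 × 10^-5 × 1.1 × 10^8 m² × 49.7 m = 1.863 × 10^5 m³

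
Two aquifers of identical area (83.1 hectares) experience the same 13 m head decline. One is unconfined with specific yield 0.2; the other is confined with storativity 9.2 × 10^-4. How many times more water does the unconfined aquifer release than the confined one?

ΔV_u / ΔV_c ≈ 217

A = 83.1 hectares = 8.31 × 10^5 m²
Unconfined: ΔV_u = Sy × A × Δh = 0.2 × 8.31 × 10^5 × 13 = 2.161 × 10^6 m³
Confined: ΔV_c = S × A × Δh = 9.2 × 10^-4 × 8.31 × 10^5 × 13 = 9939 m³
Ratio = ΔV_u / ΔV_c = Sy / S = 0.2 / 9.2 × 10^-4 = 217.4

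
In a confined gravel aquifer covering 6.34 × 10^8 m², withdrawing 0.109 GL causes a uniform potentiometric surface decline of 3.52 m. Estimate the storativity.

ΔV = 0.109 GL = 1.09 × 10^5 m³
S = ΔV / (A × Δh) = 1.09 × 10^5 m³ / (6.34 × 10^8 m² × 3.52 m) = 4.884 × 10^-5

S ≈ 4.9 × 10^-5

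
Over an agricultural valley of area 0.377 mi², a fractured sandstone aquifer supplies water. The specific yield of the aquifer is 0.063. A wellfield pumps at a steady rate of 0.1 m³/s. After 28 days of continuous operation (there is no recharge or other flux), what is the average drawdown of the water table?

A = 0.377 mi² = 9.764 × 10^5 m²
Q = 0.1 m³/s = 8640 m³/d
ΔV = Q × t = 8640 m³/d × 28 d = 2.419 × 10^5 m³
Δh = ΔV / (Sy × A) = 2.419 × 10^5 / (0.063 × 9.764 × 10^5) = 3.933 m

Δh ≈ 3.93 m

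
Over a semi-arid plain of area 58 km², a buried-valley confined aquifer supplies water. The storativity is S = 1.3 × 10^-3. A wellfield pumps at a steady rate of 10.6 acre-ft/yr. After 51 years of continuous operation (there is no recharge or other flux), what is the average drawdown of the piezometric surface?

Δh ≈ 8.84 m

A = 58 km² = 5.8 × 10^7 m²
Q = 10.6 acre-ft/yr = 35.82 m³/d
t = 51 years = 18620 d
ΔV = Q × t = 35.82 m³/d × 18620 d = 6.668 × 10^5 m³
Δh = ΔV / (S × A) = 6.668 × 10^5 / (0.0013 × 5.8 × 10^7) = 8.844 m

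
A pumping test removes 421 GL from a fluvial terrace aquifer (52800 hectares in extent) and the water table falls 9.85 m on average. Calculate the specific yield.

A = 52800 hectares = 5.28 × 10^8 m²
ΔV = 421 GL = 4.21 × 10^8 m³
Sy = ΔV / (A × Δh) = 4.21 × 10^8 m³ / (5.28 × 10^8 m² × 9.85 m) = 0.08095

Sy ≈ 0.081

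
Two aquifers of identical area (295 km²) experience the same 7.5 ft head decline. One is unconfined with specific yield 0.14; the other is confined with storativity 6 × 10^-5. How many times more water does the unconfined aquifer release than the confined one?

A = 295 km² = 2.95 × 10^8 m²
Δh = 7.5 ft = 2.286 m
Unconfined: ΔV_u = Sy × A × Δh = 0.14 × 2.95 × 10^8 × 2.286 = 9.441 × 10^7 m³
Confined: ΔV_c = S × A × Δh = 6 × 10^-5 × 2.95 × 10^8 × 2.286 = 40460 m³
Ratio = ΔV_u / ΔV_c = Sy / S = 0.14 / 6 × 10^-5 = 2333

ΔV_u / ΔV_c ≈ 2330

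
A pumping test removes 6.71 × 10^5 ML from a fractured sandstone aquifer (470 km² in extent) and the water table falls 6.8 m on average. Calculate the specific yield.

A = 470 km² = 4.7 × 10^8 m²
ΔV = 6.71 × 10^5 ML = 6.71 × 10^8 m³
Sy = ΔV / (A × Δh) = 6.71 × 10^8 m³ / (4.7 × 10^8 m² × 6.8 m) = 0.2099

Sy ≈ 0.21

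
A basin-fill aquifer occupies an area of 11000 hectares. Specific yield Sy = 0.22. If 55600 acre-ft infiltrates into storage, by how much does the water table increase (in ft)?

A = 11000 hectares = 1.1 × 10^8 m²
ΔV = 55600 acre-ft = 6.858 × 10^7 m³
Δh = ΔV / (Sy × A) = 6.858 × 10^7 m³ / (0.22 × 1.1 × 10^8 m²) = 2.834 m
Δh = 2.834 m = 9.298 ft

Δh ≈ 9.3 ft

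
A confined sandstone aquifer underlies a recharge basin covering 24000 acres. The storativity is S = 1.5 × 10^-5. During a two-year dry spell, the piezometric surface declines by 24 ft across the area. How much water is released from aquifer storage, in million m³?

A = 24000 acres = 9.712 × 10^7 m²
Δh = 24 ft = 7.315 m
ΔV = S × A × Δh = 1.5 × 10^-5 × 9.712 × 10^7 m² × 7.315 m = 10660 m³
ΔV = 10660 m³ = 0.01066 million m³

ΔV ≈ 0.0107 million m³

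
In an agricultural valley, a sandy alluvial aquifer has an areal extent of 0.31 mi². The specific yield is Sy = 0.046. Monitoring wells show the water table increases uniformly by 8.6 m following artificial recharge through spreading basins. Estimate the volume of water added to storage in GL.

A = 0.31 mi² = 8.029 × 10^5 m²
ΔV = Sy × A × Δh = 0.046 × 8.029 × 10^5 m² × 8.6 m = 3.176 × 10^5 m³
ΔV = 3.176 × 10^5 m³ = 0.3176 GL

ΔV ≈ 0.318 GL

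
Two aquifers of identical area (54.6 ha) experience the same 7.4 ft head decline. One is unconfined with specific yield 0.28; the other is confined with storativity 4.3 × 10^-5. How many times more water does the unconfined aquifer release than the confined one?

ΔV_u / ΔV_c ≈ 6510

A = 54.6 ha = 5.46 × 10^5 m²
Δh = 7.4 ft = 2.256 m
Unconfined: ΔV_u = Sy × A × Δh = 0.28 × 5.46 × 10^5 × 2.256 = 3.448 × 10^5 m³
Confined: ΔV_c = S × A × Δh = 4.3 × 10^-5 × 5.46 × 10^5 × 2.256 = 52.96 m³
Ratio = ΔV_u / ΔV_c = Sy / S = 0.28 / 4.3 × 10^-5 = 6512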